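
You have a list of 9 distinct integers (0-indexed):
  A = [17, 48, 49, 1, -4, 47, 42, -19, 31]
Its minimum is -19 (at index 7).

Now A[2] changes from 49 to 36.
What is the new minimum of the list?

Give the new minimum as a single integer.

Old min = -19 (at index 7)
Change: A[2] 49 -> 36
Changed element was NOT the old min.
  New min = min(old_min, new_val) = min(-19, 36) = -19

Answer: -19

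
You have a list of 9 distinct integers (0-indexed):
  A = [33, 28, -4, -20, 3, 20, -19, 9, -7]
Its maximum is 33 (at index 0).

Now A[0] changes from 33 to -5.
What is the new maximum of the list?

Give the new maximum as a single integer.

Old max = 33 (at index 0)
Change: A[0] 33 -> -5
Changed element WAS the max -> may need rescan.
  Max of remaining elements: 28
  New max = max(-5, 28) = 28

Answer: 28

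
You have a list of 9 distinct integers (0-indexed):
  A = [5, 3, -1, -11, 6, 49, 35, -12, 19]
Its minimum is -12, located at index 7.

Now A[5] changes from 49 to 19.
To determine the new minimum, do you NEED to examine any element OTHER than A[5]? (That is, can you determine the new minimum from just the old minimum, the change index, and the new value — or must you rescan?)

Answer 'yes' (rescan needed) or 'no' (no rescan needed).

Answer: no

Derivation:
Old min = -12 at index 7
Change at index 5: 49 -> 19
Index 5 was NOT the min. New min = min(-12, 19). No rescan of other elements needed.
Needs rescan: no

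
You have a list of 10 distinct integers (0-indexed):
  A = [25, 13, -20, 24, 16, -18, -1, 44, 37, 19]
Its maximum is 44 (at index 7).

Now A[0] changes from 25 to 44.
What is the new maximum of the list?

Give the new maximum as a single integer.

Old max = 44 (at index 7)
Change: A[0] 25 -> 44
Changed element was NOT the old max.
  New max = max(old_max, new_val) = max(44, 44) = 44

Answer: 44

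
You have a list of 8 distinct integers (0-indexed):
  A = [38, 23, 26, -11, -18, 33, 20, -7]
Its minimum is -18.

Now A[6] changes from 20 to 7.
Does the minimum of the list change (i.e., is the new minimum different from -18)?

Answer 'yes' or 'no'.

Old min = -18
Change: A[6] 20 -> 7
Changed element was NOT the min; min changes only if 7 < -18.
New min = -18; changed? no

Answer: no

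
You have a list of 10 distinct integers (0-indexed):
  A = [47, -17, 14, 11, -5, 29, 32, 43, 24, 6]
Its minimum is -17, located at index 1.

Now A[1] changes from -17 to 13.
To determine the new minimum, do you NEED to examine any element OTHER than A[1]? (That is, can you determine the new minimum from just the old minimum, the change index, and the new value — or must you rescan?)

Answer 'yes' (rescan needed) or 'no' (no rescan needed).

Old min = -17 at index 1
Change at index 1: -17 -> 13
Index 1 WAS the min and new value 13 > old min -17. Must rescan other elements to find the new min.
Needs rescan: yes

Answer: yes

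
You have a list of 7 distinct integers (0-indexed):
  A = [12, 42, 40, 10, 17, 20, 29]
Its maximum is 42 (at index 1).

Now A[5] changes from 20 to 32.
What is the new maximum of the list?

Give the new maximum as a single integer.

Answer: 42

Derivation:
Old max = 42 (at index 1)
Change: A[5] 20 -> 32
Changed element was NOT the old max.
  New max = max(old_max, new_val) = max(42, 32) = 42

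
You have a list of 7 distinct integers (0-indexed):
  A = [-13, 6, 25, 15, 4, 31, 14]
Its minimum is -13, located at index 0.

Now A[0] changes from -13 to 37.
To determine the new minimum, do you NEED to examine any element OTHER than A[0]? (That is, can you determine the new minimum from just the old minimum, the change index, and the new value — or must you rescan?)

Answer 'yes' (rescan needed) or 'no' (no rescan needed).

Answer: yes

Derivation:
Old min = -13 at index 0
Change at index 0: -13 -> 37
Index 0 WAS the min and new value 37 > old min -13. Must rescan other elements to find the new min.
Needs rescan: yes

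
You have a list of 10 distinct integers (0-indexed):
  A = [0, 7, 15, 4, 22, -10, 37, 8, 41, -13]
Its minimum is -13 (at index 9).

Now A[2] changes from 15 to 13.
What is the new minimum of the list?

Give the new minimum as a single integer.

Answer: -13

Derivation:
Old min = -13 (at index 9)
Change: A[2] 15 -> 13
Changed element was NOT the old min.
  New min = min(old_min, new_val) = min(-13, 13) = -13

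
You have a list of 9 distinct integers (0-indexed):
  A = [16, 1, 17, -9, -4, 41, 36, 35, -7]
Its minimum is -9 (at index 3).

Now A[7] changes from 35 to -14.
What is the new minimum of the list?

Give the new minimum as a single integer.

Answer: -14

Derivation:
Old min = -9 (at index 3)
Change: A[7] 35 -> -14
Changed element was NOT the old min.
  New min = min(old_min, new_val) = min(-9, -14) = -14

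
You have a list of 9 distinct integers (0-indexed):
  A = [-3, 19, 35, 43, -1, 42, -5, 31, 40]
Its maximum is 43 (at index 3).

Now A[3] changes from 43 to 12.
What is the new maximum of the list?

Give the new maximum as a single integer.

Answer: 42

Derivation:
Old max = 43 (at index 3)
Change: A[3] 43 -> 12
Changed element WAS the max -> may need rescan.
  Max of remaining elements: 42
  New max = max(12, 42) = 42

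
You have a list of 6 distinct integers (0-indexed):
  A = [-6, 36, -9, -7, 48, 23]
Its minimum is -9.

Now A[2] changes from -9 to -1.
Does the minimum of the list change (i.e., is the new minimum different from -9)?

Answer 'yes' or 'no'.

Old min = -9
Change: A[2] -9 -> -1
Changed element was the min; new min must be rechecked.
New min = -7; changed? yes

Answer: yes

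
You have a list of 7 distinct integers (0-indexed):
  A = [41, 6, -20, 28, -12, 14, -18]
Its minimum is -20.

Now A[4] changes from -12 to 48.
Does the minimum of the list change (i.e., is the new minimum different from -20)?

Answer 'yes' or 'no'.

Old min = -20
Change: A[4] -12 -> 48
Changed element was NOT the min; min changes only if 48 < -20.
New min = -20; changed? no

Answer: no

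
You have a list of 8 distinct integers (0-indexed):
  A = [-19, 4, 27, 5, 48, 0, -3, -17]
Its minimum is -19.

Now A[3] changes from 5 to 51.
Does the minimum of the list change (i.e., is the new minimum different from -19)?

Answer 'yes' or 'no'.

Old min = -19
Change: A[3] 5 -> 51
Changed element was NOT the min; min changes only if 51 < -19.
New min = -19; changed? no

Answer: no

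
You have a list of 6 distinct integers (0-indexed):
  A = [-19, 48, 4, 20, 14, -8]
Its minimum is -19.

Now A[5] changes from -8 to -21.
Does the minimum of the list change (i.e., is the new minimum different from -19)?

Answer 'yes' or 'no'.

Answer: yes

Derivation:
Old min = -19
Change: A[5] -8 -> -21
Changed element was NOT the min; min changes only if -21 < -19.
New min = -21; changed? yes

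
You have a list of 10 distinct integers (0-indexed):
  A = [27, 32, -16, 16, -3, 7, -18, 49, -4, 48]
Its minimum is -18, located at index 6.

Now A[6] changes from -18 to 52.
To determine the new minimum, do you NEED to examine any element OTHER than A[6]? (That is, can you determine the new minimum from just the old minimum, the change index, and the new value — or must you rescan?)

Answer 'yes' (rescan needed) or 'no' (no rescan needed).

Old min = -18 at index 6
Change at index 6: -18 -> 52
Index 6 WAS the min and new value 52 > old min -18. Must rescan other elements to find the new min.
Needs rescan: yes

Answer: yes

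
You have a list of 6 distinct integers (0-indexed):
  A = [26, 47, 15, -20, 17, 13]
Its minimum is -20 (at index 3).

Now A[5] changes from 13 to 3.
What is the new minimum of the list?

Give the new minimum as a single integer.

Old min = -20 (at index 3)
Change: A[5] 13 -> 3
Changed element was NOT the old min.
  New min = min(old_min, new_val) = min(-20, 3) = -20

Answer: -20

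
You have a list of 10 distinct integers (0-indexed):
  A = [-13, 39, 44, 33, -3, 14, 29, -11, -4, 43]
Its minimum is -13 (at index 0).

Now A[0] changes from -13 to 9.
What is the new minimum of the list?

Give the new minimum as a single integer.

Old min = -13 (at index 0)
Change: A[0] -13 -> 9
Changed element WAS the min. Need to check: is 9 still <= all others?
  Min of remaining elements: -11
  New min = min(9, -11) = -11

Answer: -11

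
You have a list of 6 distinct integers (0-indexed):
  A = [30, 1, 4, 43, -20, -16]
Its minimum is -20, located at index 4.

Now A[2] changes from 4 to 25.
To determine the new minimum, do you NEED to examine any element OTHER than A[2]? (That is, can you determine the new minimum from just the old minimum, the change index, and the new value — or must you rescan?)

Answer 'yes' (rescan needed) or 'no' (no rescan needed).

Answer: no

Derivation:
Old min = -20 at index 4
Change at index 2: 4 -> 25
Index 2 was NOT the min. New min = min(-20, 25). No rescan of other elements needed.
Needs rescan: no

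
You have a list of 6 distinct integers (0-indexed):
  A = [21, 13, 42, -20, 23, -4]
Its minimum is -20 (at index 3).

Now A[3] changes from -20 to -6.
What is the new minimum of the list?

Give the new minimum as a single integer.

Answer: -6

Derivation:
Old min = -20 (at index 3)
Change: A[3] -20 -> -6
Changed element WAS the min. Need to check: is -6 still <= all others?
  Min of remaining elements: -4
  New min = min(-6, -4) = -6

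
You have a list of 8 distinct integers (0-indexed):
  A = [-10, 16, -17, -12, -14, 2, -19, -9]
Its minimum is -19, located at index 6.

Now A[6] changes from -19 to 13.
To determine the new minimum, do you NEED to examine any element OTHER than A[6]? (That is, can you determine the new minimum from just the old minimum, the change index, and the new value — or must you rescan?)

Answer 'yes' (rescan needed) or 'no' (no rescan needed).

Old min = -19 at index 6
Change at index 6: -19 -> 13
Index 6 WAS the min and new value 13 > old min -19. Must rescan other elements to find the new min.
Needs rescan: yes

Answer: yes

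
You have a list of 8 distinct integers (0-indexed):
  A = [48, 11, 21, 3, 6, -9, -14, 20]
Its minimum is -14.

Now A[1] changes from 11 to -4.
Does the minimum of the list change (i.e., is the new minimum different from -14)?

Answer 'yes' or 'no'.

Answer: no

Derivation:
Old min = -14
Change: A[1] 11 -> -4
Changed element was NOT the min; min changes only if -4 < -14.
New min = -14; changed? no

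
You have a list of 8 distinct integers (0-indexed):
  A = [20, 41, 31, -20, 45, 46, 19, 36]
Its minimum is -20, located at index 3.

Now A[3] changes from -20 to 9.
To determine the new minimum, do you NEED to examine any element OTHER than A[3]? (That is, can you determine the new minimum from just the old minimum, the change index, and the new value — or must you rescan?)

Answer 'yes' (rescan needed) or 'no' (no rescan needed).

Old min = -20 at index 3
Change at index 3: -20 -> 9
Index 3 WAS the min and new value 9 > old min -20. Must rescan other elements to find the new min.
Needs rescan: yes

Answer: yes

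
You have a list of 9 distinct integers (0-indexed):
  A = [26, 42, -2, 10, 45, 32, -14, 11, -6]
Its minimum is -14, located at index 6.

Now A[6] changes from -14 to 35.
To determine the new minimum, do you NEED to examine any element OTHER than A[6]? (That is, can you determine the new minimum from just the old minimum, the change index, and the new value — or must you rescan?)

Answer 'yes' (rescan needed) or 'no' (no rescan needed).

Answer: yes

Derivation:
Old min = -14 at index 6
Change at index 6: -14 -> 35
Index 6 WAS the min and new value 35 > old min -14. Must rescan other elements to find the new min.
Needs rescan: yes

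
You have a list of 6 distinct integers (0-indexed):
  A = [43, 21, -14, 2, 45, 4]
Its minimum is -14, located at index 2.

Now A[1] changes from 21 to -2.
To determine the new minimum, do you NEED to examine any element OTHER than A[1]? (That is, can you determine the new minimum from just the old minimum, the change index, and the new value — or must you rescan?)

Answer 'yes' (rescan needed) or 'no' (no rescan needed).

Answer: no

Derivation:
Old min = -14 at index 2
Change at index 1: 21 -> -2
Index 1 was NOT the min. New min = min(-14, -2). No rescan of other elements needed.
Needs rescan: no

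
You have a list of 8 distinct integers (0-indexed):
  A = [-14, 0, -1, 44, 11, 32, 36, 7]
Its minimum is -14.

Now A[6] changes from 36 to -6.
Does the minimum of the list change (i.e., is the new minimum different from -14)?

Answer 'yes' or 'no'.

Answer: no

Derivation:
Old min = -14
Change: A[6] 36 -> -6
Changed element was NOT the min; min changes only if -6 < -14.
New min = -14; changed? no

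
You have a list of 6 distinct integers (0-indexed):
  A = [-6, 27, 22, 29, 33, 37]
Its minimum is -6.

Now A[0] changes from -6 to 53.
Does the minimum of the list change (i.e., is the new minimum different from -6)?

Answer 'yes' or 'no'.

Answer: yes

Derivation:
Old min = -6
Change: A[0] -6 -> 53
Changed element was the min; new min must be rechecked.
New min = 22; changed? yes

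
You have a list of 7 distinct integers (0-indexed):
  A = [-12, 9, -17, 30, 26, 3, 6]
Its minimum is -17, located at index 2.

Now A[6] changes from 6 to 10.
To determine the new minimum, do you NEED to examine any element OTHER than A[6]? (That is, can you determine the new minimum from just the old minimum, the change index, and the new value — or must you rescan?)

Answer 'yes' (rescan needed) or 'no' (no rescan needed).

Answer: no

Derivation:
Old min = -17 at index 2
Change at index 6: 6 -> 10
Index 6 was NOT the min. New min = min(-17, 10). No rescan of other elements needed.
Needs rescan: no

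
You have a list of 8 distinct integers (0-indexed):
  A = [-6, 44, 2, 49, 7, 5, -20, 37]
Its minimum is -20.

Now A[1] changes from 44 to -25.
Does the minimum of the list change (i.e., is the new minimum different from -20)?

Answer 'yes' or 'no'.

Answer: yes

Derivation:
Old min = -20
Change: A[1] 44 -> -25
Changed element was NOT the min; min changes only if -25 < -20.
New min = -25; changed? yes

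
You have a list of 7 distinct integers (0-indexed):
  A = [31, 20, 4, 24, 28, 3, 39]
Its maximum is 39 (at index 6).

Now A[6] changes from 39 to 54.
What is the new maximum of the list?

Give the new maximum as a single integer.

Answer: 54

Derivation:
Old max = 39 (at index 6)
Change: A[6] 39 -> 54
Changed element WAS the max -> may need rescan.
  Max of remaining elements: 31
  New max = max(54, 31) = 54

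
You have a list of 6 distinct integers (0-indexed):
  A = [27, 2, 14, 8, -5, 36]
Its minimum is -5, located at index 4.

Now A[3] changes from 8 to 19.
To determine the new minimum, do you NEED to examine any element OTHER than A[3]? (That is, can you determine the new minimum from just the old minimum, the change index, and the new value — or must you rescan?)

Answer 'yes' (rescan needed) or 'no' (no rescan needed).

Answer: no

Derivation:
Old min = -5 at index 4
Change at index 3: 8 -> 19
Index 3 was NOT the min. New min = min(-5, 19). No rescan of other elements needed.
Needs rescan: no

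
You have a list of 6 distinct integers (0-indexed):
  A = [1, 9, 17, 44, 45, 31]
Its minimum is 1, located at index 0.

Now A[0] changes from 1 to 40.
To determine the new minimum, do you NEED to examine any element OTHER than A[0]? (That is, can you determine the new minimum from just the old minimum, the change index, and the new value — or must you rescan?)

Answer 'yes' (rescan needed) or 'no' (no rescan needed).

Answer: yes

Derivation:
Old min = 1 at index 0
Change at index 0: 1 -> 40
Index 0 WAS the min and new value 40 > old min 1. Must rescan other elements to find the new min.
Needs rescan: yes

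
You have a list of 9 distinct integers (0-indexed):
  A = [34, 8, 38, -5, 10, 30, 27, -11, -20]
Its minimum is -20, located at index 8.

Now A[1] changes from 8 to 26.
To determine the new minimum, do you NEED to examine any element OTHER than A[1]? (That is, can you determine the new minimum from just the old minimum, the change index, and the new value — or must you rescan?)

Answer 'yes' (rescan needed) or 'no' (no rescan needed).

Old min = -20 at index 8
Change at index 1: 8 -> 26
Index 1 was NOT the min. New min = min(-20, 26). No rescan of other elements needed.
Needs rescan: no

Answer: no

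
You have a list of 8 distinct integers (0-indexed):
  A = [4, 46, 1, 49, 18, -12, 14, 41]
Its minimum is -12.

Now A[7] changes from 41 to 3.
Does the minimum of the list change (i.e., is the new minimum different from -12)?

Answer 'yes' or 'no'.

Answer: no

Derivation:
Old min = -12
Change: A[7] 41 -> 3
Changed element was NOT the min; min changes only if 3 < -12.
New min = -12; changed? no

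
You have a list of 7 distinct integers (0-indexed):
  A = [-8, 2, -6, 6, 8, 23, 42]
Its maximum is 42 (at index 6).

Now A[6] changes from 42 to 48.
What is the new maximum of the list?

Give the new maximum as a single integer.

Answer: 48

Derivation:
Old max = 42 (at index 6)
Change: A[6] 42 -> 48
Changed element WAS the max -> may need rescan.
  Max of remaining elements: 23
  New max = max(48, 23) = 48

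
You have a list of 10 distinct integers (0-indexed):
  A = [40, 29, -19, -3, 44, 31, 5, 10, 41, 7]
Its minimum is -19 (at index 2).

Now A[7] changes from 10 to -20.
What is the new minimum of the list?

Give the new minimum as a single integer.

Answer: -20

Derivation:
Old min = -19 (at index 2)
Change: A[7] 10 -> -20
Changed element was NOT the old min.
  New min = min(old_min, new_val) = min(-19, -20) = -20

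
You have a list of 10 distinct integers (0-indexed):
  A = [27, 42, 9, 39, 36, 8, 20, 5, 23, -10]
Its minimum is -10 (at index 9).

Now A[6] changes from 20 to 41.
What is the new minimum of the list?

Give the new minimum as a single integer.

Old min = -10 (at index 9)
Change: A[6] 20 -> 41
Changed element was NOT the old min.
  New min = min(old_min, new_val) = min(-10, 41) = -10

Answer: -10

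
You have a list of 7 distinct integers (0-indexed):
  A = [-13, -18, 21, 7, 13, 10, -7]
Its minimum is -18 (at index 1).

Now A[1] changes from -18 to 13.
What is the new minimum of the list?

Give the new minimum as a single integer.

Answer: -13

Derivation:
Old min = -18 (at index 1)
Change: A[1] -18 -> 13
Changed element WAS the min. Need to check: is 13 still <= all others?
  Min of remaining elements: -13
  New min = min(13, -13) = -13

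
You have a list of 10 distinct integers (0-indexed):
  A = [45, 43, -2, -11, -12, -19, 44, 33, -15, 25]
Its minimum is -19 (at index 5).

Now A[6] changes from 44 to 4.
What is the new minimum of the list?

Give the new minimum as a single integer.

Old min = -19 (at index 5)
Change: A[6] 44 -> 4
Changed element was NOT the old min.
  New min = min(old_min, new_val) = min(-19, 4) = -19

Answer: -19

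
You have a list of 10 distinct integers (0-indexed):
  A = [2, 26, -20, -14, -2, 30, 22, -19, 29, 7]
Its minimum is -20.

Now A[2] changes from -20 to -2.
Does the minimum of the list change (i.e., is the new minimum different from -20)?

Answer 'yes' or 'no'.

Answer: yes

Derivation:
Old min = -20
Change: A[2] -20 -> -2
Changed element was the min; new min must be rechecked.
New min = -19; changed? yes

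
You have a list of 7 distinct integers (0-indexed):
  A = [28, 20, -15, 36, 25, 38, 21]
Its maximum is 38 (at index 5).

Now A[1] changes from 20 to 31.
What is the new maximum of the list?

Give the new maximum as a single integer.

Old max = 38 (at index 5)
Change: A[1] 20 -> 31
Changed element was NOT the old max.
  New max = max(old_max, new_val) = max(38, 31) = 38

Answer: 38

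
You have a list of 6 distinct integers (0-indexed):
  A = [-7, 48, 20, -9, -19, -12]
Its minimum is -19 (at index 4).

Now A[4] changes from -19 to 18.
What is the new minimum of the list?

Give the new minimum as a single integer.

Answer: -12

Derivation:
Old min = -19 (at index 4)
Change: A[4] -19 -> 18
Changed element WAS the min. Need to check: is 18 still <= all others?
  Min of remaining elements: -12
  New min = min(18, -12) = -12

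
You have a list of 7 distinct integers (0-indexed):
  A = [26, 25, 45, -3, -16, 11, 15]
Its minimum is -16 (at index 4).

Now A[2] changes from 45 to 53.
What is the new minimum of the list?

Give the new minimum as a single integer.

Answer: -16

Derivation:
Old min = -16 (at index 4)
Change: A[2] 45 -> 53
Changed element was NOT the old min.
  New min = min(old_min, new_val) = min(-16, 53) = -16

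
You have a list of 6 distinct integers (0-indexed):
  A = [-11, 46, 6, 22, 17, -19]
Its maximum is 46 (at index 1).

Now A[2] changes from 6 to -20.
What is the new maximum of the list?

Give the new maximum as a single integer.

Old max = 46 (at index 1)
Change: A[2] 6 -> -20
Changed element was NOT the old max.
  New max = max(old_max, new_val) = max(46, -20) = 46

Answer: 46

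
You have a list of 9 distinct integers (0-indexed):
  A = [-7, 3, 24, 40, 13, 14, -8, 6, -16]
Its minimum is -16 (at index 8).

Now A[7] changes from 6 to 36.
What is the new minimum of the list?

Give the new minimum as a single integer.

Old min = -16 (at index 8)
Change: A[7] 6 -> 36
Changed element was NOT the old min.
  New min = min(old_min, new_val) = min(-16, 36) = -16

Answer: -16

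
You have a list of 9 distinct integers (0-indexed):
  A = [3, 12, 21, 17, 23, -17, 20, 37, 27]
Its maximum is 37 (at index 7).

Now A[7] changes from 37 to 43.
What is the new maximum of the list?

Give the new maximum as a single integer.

Old max = 37 (at index 7)
Change: A[7] 37 -> 43
Changed element WAS the max -> may need rescan.
  Max of remaining elements: 27
  New max = max(43, 27) = 43

Answer: 43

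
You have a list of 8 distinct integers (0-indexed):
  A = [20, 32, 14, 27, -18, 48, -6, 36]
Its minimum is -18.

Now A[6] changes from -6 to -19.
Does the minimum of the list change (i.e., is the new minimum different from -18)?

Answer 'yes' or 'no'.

Old min = -18
Change: A[6] -6 -> -19
Changed element was NOT the min; min changes only if -19 < -18.
New min = -19; changed? yes

Answer: yes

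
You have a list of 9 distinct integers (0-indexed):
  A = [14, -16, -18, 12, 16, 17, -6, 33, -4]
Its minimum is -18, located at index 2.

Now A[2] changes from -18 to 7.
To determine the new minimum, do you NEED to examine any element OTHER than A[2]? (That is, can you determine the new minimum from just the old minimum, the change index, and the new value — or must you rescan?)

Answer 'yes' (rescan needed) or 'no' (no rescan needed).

Answer: yes

Derivation:
Old min = -18 at index 2
Change at index 2: -18 -> 7
Index 2 WAS the min and new value 7 > old min -18. Must rescan other elements to find the new min.
Needs rescan: yes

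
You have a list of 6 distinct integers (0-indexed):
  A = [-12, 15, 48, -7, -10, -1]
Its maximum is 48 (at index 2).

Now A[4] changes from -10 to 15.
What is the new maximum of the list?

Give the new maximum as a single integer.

Old max = 48 (at index 2)
Change: A[4] -10 -> 15
Changed element was NOT the old max.
  New max = max(old_max, new_val) = max(48, 15) = 48

Answer: 48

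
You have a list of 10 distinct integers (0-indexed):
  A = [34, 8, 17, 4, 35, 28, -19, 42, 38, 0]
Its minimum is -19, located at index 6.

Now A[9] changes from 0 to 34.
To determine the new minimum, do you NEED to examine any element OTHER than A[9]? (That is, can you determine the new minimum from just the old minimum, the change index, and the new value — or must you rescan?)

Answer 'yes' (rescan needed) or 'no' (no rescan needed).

Old min = -19 at index 6
Change at index 9: 0 -> 34
Index 9 was NOT the min. New min = min(-19, 34). No rescan of other elements needed.
Needs rescan: no

Answer: no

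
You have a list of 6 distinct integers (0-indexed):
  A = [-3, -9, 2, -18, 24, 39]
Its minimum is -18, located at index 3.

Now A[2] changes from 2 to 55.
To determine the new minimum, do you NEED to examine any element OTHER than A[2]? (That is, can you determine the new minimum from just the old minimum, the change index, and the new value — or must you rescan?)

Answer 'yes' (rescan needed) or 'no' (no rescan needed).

Old min = -18 at index 3
Change at index 2: 2 -> 55
Index 2 was NOT the min. New min = min(-18, 55). No rescan of other elements needed.
Needs rescan: no

Answer: no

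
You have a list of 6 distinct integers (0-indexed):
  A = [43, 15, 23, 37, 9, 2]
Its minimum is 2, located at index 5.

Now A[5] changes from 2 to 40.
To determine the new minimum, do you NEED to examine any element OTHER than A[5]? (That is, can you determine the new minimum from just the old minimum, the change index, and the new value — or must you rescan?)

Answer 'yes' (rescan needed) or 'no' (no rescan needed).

Answer: yes

Derivation:
Old min = 2 at index 5
Change at index 5: 2 -> 40
Index 5 WAS the min and new value 40 > old min 2. Must rescan other elements to find the new min.
Needs rescan: yes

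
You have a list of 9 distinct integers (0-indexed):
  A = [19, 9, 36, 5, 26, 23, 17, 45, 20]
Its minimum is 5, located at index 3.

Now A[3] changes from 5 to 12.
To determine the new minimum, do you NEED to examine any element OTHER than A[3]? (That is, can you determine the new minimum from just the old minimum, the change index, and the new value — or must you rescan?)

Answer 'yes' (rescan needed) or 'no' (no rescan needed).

Answer: yes

Derivation:
Old min = 5 at index 3
Change at index 3: 5 -> 12
Index 3 WAS the min and new value 12 > old min 5. Must rescan other elements to find the new min.
Needs rescan: yes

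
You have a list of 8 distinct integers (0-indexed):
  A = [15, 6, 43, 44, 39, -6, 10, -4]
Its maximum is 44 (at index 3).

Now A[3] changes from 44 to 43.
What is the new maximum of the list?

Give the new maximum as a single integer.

Old max = 44 (at index 3)
Change: A[3] 44 -> 43
Changed element WAS the max -> may need rescan.
  Max of remaining elements: 43
  New max = max(43, 43) = 43

Answer: 43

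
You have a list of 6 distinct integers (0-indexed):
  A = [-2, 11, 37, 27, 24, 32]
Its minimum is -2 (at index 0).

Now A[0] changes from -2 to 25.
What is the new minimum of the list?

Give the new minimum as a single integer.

Old min = -2 (at index 0)
Change: A[0] -2 -> 25
Changed element WAS the min. Need to check: is 25 still <= all others?
  Min of remaining elements: 11
  New min = min(25, 11) = 11

Answer: 11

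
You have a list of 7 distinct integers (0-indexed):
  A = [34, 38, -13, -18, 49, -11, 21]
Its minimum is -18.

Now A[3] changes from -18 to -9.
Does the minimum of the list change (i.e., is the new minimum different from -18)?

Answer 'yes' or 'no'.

Answer: yes

Derivation:
Old min = -18
Change: A[3] -18 -> -9
Changed element was the min; new min must be rechecked.
New min = -13; changed? yes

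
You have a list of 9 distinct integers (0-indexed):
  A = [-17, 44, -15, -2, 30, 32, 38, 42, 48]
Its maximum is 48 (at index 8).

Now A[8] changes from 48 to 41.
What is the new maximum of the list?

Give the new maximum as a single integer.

Answer: 44

Derivation:
Old max = 48 (at index 8)
Change: A[8] 48 -> 41
Changed element WAS the max -> may need rescan.
  Max of remaining elements: 44
  New max = max(41, 44) = 44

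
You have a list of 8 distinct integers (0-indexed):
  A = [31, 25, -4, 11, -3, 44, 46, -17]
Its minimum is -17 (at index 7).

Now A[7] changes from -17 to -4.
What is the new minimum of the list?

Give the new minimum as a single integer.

Answer: -4

Derivation:
Old min = -17 (at index 7)
Change: A[7] -17 -> -4
Changed element WAS the min. Need to check: is -4 still <= all others?
  Min of remaining elements: -4
  New min = min(-4, -4) = -4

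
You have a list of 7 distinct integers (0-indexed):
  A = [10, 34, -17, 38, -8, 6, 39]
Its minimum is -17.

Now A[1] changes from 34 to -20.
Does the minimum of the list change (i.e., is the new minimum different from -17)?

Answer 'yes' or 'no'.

Answer: yes

Derivation:
Old min = -17
Change: A[1] 34 -> -20
Changed element was NOT the min; min changes only if -20 < -17.
New min = -20; changed? yes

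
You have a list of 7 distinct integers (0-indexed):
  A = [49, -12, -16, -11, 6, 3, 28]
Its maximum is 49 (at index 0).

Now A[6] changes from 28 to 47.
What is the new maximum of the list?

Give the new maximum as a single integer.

Old max = 49 (at index 0)
Change: A[6] 28 -> 47
Changed element was NOT the old max.
  New max = max(old_max, new_val) = max(49, 47) = 49

Answer: 49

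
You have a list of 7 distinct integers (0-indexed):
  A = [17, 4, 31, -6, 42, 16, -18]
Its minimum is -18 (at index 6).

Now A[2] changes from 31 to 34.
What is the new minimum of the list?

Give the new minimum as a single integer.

Old min = -18 (at index 6)
Change: A[2] 31 -> 34
Changed element was NOT the old min.
  New min = min(old_min, new_val) = min(-18, 34) = -18

Answer: -18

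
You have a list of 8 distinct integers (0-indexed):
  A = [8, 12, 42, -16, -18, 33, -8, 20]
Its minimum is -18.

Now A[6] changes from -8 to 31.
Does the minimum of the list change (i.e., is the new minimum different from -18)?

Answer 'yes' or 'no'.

Old min = -18
Change: A[6] -8 -> 31
Changed element was NOT the min; min changes only if 31 < -18.
New min = -18; changed? no

Answer: no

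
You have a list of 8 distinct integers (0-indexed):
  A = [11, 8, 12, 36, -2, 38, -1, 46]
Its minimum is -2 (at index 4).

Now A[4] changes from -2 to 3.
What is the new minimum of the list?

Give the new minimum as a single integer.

Answer: -1

Derivation:
Old min = -2 (at index 4)
Change: A[4] -2 -> 3
Changed element WAS the min. Need to check: is 3 still <= all others?
  Min of remaining elements: -1
  New min = min(3, -1) = -1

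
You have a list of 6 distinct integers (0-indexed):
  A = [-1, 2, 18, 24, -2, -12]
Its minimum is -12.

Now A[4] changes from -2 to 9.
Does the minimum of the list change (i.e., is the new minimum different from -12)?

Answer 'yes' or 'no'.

Answer: no

Derivation:
Old min = -12
Change: A[4] -2 -> 9
Changed element was NOT the min; min changes only if 9 < -12.
New min = -12; changed? no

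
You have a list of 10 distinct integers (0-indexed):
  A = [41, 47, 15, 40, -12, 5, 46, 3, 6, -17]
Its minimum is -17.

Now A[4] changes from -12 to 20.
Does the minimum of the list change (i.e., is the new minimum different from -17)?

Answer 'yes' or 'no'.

Old min = -17
Change: A[4] -12 -> 20
Changed element was NOT the min; min changes only if 20 < -17.
New min = -17; changed? no

Answer: no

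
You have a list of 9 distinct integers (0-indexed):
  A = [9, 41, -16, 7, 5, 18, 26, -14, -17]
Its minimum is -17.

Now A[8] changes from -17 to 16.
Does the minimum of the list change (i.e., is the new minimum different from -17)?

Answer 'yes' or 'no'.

Old min = -17
Change: A[8] -17 -> 16
Changed element was the min; new min must be rechecked.
New min = -16; changed? yes

Answer: yes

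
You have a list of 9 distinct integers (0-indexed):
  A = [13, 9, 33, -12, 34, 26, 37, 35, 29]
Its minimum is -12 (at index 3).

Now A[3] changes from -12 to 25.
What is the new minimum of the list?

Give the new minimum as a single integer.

Answer: 9

Derivation:
Old min = -12 (at index 3)
Change: A[3] -12 -> 25
Changed element WAS the min. Need to check: is 25 still <= all others?
  Min of remaining elements: 9
  New min = min(25, 9) = 9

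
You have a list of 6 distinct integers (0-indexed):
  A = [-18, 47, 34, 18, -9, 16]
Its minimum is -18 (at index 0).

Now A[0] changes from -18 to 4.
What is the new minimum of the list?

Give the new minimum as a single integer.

Old min = -18 (at index 0)
Change: A[0] -18 -> 4
Changed element WAS the min. Need to check: is 4 still <= all others?
  Min of remaining elements: -9
  New min = min(4, -9) = -9

Answer: -9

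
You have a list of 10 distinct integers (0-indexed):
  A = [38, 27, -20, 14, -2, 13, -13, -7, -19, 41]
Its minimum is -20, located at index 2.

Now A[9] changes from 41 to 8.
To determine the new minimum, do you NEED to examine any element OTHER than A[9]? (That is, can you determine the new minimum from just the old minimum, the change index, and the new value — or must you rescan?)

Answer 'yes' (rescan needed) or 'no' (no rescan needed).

Answer: no

Derivation:
Old min = -20 at index 2
Change at index 9: 41 -> 8
Index 9 was NOT the min. New min = min(-20, 8). No rescan of other elements needed.
Needs rescan: no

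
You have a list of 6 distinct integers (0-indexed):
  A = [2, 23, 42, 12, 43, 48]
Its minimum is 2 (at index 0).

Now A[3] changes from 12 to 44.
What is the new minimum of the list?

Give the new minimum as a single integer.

Old min = 2 (at index 0)
Change: A[3] 12 -> 44
Changed element was NOT the old min.
  New min = min(old_min, new_val) = min(2, 44) = 2

Answer: 2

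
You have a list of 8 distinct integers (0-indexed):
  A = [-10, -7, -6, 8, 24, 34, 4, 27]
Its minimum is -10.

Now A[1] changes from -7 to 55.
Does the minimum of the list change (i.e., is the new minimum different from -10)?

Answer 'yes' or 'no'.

Old min = -10
Change: A[1] -7 -> 55
Changed element was NOT the min; min changes only if 55 < -10.
New min = -10; changed? no

Answer: no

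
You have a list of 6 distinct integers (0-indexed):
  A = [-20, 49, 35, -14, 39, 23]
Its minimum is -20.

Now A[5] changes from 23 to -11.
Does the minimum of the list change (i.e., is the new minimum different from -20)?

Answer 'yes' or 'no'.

Answer: no

Derivation:
Old min = -20
Change: A[5] 23 -> -11
Changed element was NOT the min; min changes only if -11 < -20.
New min = -20; changed? no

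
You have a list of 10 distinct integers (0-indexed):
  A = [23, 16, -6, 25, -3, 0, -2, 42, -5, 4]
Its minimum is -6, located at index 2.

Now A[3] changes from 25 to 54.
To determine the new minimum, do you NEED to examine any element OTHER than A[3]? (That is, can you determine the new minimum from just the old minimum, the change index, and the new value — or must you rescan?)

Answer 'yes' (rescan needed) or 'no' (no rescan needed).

Old min = -6 at index 2
Change at index 3: 25 -> 54
Index 3 was NOT the min. New min = min(-6, 54). No rescan of other elements needed.
Needs rescan: no

Answer: no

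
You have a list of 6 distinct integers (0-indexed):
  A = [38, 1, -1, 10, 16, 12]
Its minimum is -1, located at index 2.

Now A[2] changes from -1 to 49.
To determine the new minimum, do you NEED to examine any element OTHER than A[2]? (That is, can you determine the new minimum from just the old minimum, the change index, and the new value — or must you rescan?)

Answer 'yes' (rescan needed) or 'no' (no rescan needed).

Old min = -1 at index 2
Change at index 2: -1 -> 49
Index 2 WAS the min and new value 49 > old min -1. Must rescan other elements to find the new min.
Needs rescan: yes

Answer: yes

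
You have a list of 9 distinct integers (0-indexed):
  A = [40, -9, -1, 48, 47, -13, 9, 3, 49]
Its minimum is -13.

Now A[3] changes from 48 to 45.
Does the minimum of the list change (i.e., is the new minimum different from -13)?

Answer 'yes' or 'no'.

Old min = -13
Change: A[3] 48 -> 45
Changed element was NOT the min; min changes only if 45 < -13.
New min = -13; changed? no

Answer: no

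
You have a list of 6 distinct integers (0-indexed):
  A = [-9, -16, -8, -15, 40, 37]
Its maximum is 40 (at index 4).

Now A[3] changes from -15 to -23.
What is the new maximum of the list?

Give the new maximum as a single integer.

Answer: 40

Derivation:
Old max = 40 (at index 4)
Change: A[3] -15 -> -23
Changed element was NOT the old max.
  New max = max(old_max, new_val) = max(40, -23) = 40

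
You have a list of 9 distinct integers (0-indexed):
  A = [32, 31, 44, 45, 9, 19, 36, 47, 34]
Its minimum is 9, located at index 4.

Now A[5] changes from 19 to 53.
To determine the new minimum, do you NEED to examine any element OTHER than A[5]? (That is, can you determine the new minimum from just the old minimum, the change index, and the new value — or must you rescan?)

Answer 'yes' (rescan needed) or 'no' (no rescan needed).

Answer: no

Derivation:
Old min = 9 at index 4
Change at index 5: 19 -> 53
Index 5 was NOT the min. New min = min(9, 53). No rescan of other elements needed.
Needs rescan: no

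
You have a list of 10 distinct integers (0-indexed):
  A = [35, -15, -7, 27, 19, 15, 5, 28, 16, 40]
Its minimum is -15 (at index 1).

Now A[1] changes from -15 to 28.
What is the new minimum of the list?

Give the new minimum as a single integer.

Old min = -15 (at index 1)
Change: A[1] -15 -> 28
Changed element WAS the min. Need to check: is 28 still <= all others?
  Min of remaining elements: -7
  New min = min(28, -7) = -7

Answer: -7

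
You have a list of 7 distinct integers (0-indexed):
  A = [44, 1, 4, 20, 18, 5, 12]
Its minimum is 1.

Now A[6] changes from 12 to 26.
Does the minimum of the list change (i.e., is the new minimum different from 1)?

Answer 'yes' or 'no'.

Old min = 1
Change: A[6] 12 -> 26
Changed element was NOT the min; min changes only if 26 < 1.
New min = 1; changed? no

Answer: no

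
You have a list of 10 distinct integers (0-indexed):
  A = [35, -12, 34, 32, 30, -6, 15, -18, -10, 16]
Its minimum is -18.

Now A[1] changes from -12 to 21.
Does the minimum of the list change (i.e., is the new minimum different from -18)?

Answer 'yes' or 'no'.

Answer: no

Derivation:
Old min = -18
Change: A[1] -12 -> 21
Changed element was NOT the min; min changes only if 21 < -18.
New min = -18; changed? no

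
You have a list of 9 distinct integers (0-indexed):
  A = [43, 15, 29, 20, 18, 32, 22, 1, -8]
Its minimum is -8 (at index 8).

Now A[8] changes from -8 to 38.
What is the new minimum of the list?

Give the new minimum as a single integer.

Answer: 1

Derivation:
Old min = -8 (at index 8)
Change: A[8] -8 -> 38
Changed element WAS the min. Need to check: is 38 still <= all others?
  Min of remaining elements: 1
  New min = min(38, 1) = 1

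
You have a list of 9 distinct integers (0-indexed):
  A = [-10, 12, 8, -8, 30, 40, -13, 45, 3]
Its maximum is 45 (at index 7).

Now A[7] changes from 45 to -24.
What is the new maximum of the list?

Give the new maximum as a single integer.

Answer: 40

Derivation:
Old max = 45 (at index 7)
Change: A[7] 45 -> -24
Changed element WAS the max -> may need rescan.
  Max of remaining elements: 40
  New max = max(-24, 40) = 40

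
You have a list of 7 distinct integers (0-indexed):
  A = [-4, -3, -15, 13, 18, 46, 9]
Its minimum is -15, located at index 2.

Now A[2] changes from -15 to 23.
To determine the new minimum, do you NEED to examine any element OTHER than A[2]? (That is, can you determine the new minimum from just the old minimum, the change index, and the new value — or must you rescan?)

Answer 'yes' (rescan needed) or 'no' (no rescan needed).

Answer: yes

Derivation:
Old min = -15 at index 2
Change at index 2: -15 -> 23
Index 2 WAS the min and new value 23 > old min -15. Must rescan other elements to find the new min.
Needs rescan: yes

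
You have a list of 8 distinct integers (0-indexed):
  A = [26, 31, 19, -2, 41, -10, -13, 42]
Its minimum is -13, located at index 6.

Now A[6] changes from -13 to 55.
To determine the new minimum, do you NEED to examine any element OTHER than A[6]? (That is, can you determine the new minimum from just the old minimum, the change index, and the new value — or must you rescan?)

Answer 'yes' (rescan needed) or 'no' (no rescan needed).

Old min = -13 at index 6
Change at index 6: -13 -> 55
Index 6 WAS the min and new value 55 > old min -13. Must rescan other elements to find the new min.
Needs rescan: yes

Answer: yes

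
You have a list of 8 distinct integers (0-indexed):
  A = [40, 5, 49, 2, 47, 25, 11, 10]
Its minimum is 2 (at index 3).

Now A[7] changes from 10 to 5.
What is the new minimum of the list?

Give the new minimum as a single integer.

Old min = 2 (at index 3)
Change: A[7] 10 -> 5
Changed element was NOT the old min.
  New min = min(old_min, new_val) = min(2, 5) = 2

Answer: 2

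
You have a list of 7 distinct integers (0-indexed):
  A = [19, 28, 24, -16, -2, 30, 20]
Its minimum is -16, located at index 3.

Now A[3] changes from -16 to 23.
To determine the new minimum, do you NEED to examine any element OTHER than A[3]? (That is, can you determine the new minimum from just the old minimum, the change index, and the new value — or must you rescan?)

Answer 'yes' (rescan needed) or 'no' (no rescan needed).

Old min = -16 at index 3
Change at index 3: -16 -> 23
Index 3 WAS the min and new value 23 > old min -16. Must rescan other elements to find the new min.
Needs rescan: yes

Answer: yes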